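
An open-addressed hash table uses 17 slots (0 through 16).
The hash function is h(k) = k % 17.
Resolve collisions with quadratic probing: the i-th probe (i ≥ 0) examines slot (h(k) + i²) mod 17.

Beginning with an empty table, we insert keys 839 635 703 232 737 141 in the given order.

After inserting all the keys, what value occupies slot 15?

Insert 839: h=6, slot 6 empty → index 6.
Insert 635: h=6, slot 6 occupied → index 7.
Insert 703: h=6, slots 6,7 occupied → index 10.
Insert 232: h=11, slot 11 empty → index 11.
Insert 737: h=6, slots 6,7,10 occupied → index 15.
Insert 141: h=5, slot 5 empty → index 5.
Table: [—, —, —, —, —, 141, 839, 635, —, —, 703, 232, —, —, —, 737, —]

737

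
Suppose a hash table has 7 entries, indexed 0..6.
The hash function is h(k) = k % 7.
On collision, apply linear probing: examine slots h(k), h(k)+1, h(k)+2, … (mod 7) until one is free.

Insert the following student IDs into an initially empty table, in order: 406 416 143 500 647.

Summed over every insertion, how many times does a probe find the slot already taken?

406 hashes to 0; slot 0 is free => place at 0.
416 hashes to 3; slot 3 is free => place at 3.
143 hashes to 3; 3 taken => place at 4.
500 hashes to 3; 3,4 taken => place at 5.
647 hashes to 3; 3,4,5 taken => place at 6.
Table: [406, ∅, ∅, 416, 143, 500, 647]

6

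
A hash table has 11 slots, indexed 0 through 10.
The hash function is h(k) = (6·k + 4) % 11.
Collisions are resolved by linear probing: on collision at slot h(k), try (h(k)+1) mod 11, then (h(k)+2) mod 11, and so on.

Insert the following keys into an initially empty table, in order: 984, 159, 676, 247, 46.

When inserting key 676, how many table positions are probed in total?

3

984 hashes to 1; slot 1 is free => place at 1.
159 hashes to 1; 1 taken => place at 2.
676 hashes to 1; 1,2 taken => place at 3.
247 hashes to 1; 1,2,3 taken => place at 4.
46 hashes to 5; slot 5 is free => place at 5.
Table: [∅, 984, 159, 676, 247, 46, ∅, ∅, ∅, ∅, ∅]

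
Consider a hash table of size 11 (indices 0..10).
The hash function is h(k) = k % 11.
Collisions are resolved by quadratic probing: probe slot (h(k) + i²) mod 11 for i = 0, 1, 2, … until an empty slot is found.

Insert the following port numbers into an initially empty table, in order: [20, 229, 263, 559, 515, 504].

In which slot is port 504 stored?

20 hashes to 9; slot 9 is free => place at 9.
229 hashes to 9; 9 taken => place at 10.
263 hashes to 10; 10 taken => place at 0.
559 hashes to 9; 9,10 taken => place at 2.
515 hashes to 9; 9,10,2 taken => place at 7.
504 hashes to 9; 9,10,2,7 taken => place at 3.
Table: [263, _, 559, 504, _, _, _, 515, _, 20, 229]

3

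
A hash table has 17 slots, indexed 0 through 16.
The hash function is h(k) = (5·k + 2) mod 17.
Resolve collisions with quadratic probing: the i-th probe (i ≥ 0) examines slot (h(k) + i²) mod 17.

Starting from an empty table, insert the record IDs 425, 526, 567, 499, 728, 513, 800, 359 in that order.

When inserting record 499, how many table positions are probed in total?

425 hashes to 2; slot 2 is free → place at 2.
526 hashes to 14; slot 14 is free → place at 14.
567 hashes to 15; slot 15 is free → place at 15.
499 hashes to 15; 15 taken → place at 16.
728 hashes to 4; slot 4 is free → place at 4.
513 hashes to 0; slot 0 is free → place at 0.
800 hashes to 7; slot 7 is free → place at 7.
359 hashes to 12; slot 12 is free → place at 12.
Table: [513, ., 425, ., 728, ., ., 800, ., ., ., ., 359, ., 526, 567, 499]

2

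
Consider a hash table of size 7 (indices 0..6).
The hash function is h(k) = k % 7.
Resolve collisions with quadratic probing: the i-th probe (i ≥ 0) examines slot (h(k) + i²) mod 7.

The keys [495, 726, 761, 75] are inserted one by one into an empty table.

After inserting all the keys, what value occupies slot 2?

761

495: h=5 → slot 5
726: h=5, probe 5,6 → slot 6
761: h=5, probe 5,6,2 → slot 2
75: h=5, probe 5,6,2,0 → slot 0
Table: [75, _, 761, _, _, 495, 726]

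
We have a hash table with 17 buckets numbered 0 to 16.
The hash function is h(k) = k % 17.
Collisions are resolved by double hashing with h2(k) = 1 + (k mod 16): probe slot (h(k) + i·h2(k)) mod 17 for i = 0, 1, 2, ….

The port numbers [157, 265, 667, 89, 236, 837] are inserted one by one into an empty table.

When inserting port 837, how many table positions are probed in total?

Insert 157: h=4, slot 4 empty → index 4.
Insert 265: h=10, slot 10 empty → index 10.
Insert 667: h=4, h2=12, slot 4 occupied → index 16.
Insert 89: h=4, h2=10, slot 4 occupied → index 14.
Insert 236: h=15, slot 15 empty → index 15.
Insert 837: h=4, h2=6, slots 4,10,16 occupied → index 5.
Table: [-, -, -, -, 157, 837, -, -, -, -, 265, -, -, -, 89, 236, 667]

4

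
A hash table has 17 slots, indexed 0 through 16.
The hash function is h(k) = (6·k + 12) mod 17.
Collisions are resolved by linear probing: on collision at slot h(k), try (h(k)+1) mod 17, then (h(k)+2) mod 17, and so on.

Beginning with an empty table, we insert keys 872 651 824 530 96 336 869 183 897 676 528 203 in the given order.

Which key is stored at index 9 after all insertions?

651

Insert 872: h=8, slot 8 empty -> index 8.
Insert 651: h=8, slot 8 occupied -> index 9.
Insert 824: h=9, slot 9 occupied -> index 10.
Insert 530: h=13, slot 13 empty -> index 13.
Insert 96: h=10, slot 10 occupied -> index 11.
Insert 336: h=5, slot 5 empty -> index 5.
Insert 869: h=7, slot 7 empty -> index 7.
Insert 183: h=5, slot 5 occupied -> index 6.
Insert 897: h=5, slots 5,6,7,8,9,10,11 occupied -> index 12.
Insert 676: h=5, slots 5,6,7,8,9,10,11,12,13 occupied -> index 14.
Insert 528: h=1, slot 1 empty -> index 1.
Insert 203: h=6, slots 6,7,8,9,10,11,12,13,14 occupied -> index 15.
Table: [_, 528, _, _, _, 336, 183, 869, 872, 651, 824, 96, 897, 530, 676, 203, _]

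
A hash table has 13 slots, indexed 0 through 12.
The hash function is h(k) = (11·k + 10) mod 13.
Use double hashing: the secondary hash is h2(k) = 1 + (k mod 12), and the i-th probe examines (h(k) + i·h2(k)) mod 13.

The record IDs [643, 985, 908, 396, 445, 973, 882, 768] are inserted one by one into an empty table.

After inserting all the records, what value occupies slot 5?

973

Insert 643: h=11, slot 11 empty → index 11.
Insert 985: h=3, slot 3 empty → index 3.
Insert 908: h=1, slot 1 empty → index 1.
Insert 396: h=11, h2=1, slot 11 occupied → index 12.
Insert 445: h=4, slot 4 empty → index 4.
Insert 973: h=1, h2=2, slots 1,3 occupied → index 5.
Insert 882: h=1, h2=7, slot 1 occupied → index 8.
Insert 768: h=8, h2=1, slot 8 occupied → index 9.
Table: [—, 908, —, 985, 445, 973, —, —, 882, 768, —, 643, 396]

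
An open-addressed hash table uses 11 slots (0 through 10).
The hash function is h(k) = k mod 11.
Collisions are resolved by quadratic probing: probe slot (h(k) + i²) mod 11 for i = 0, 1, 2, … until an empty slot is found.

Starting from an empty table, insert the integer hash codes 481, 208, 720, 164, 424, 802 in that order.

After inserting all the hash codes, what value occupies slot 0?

481: h=8 → slot 8
208: h=10 → slot 10
720: h=5 → slot 5
164: h=10, probe 10,0 → slot 0
424: h=6 → slot 6
802: h=10, probe 10,0,3 → slot 3
Table: [164, -, -, 802, -, 720, 424, -, 481, -, 208]

164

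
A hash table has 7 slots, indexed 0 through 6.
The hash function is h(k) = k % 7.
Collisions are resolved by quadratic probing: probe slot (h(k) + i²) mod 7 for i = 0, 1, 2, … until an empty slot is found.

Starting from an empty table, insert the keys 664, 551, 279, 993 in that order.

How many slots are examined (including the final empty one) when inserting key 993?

664 hashes to 6; slot 6 is free => place at 6.
551 hashes to 5; slot 5 is free => place at 5.
279 hashes to 6; 6 taken => place at 0.
993 hashes to 6; 6,0 taken => place at 3.
Table: [279, ., ., 993, ., 551, 664]

3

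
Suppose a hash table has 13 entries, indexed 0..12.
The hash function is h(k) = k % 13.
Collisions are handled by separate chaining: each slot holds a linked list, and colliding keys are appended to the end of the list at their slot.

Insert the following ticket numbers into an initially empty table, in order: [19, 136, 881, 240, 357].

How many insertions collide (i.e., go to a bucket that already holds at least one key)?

3

19 → bucket 6
136 → bucket 6 (collision)
881 → bucket 10
240 → bucket 6 (collision)
357 → bucket 6 (collision)
Final buckets:
0: ∅
1: ∅
2: ∅
3: ∅
4: ∅
5: ∅
6: 19 -> 136 -> 240 -> 357
7: ∅
8: ∅
9: ∅
10: 881
11: ∅
12: ∅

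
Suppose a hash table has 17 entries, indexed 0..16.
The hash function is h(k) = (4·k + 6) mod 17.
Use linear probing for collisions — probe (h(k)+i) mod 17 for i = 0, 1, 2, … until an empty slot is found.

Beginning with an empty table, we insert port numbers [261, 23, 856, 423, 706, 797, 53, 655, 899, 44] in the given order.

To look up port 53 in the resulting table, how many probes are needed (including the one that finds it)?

261: h=13 → slot 13
23: h=13, probe 13,14 → slot 14
856: h=13, probe 13,14,15 → slot 15
423: h=15, probe 15,16 → slot 16
706: h=8 → slot 8
797: h=15, probe 15,16,0 → slot 0
53: h=14, probe 14,15,16,0,1 → slot 1
655: h=8, probe 8,9 → slot 9
899: h=15, probe 15,16,0,1,2 → slot 2
44: h=12 → slot 12
Table: [797, 53, 899, _, _, _, _, _, 706, 655, _, _, 44, 261, 23, 856, 423]
Lookup 53: h=14, probe 14,15,16,0,1 → found at 1.

5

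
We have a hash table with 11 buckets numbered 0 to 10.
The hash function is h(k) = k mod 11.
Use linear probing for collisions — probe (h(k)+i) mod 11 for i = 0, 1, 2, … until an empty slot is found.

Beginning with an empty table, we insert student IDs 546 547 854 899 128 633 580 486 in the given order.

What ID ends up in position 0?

Insert 546: h=7, slot 7 empty => index 7.
Insert 547: h=8, slot 8 empty => index 8.
Insert 854: h=7, slots 7,8 occupied => index 9.
Insert 899: h=8, slots 8,9 occupied => index 10.
Insert 128: h=7, slots 7,8,9,10 occupied => index 0.
Insert 633: h=6, slot 6 empty => index 6.
Insert 580: h=8, slots 8,9,10,0 occupied => index 1.
Insert 486: h=2, slot 2 empty => index 2.
Table: [128, 580, 486, ∅, ∅, ∅, 633, 546, 547, 854, 899]

128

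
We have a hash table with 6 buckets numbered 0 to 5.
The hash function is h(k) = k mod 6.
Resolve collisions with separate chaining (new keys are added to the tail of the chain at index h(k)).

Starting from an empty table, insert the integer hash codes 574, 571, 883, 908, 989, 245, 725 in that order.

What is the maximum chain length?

3

Insert 574: h=4, bucket 4 empty -> new chain.
Insert 571: h=1, bucket 1 empty -> new chain.
Insert 883: h=1, bucket 1 nonempty -> append to chain.
Insert 908: h=2, bucket 2 empty -> new chain.
Insert 989: h=5, bucket 5 empty -> new chain.
Insert 245: h=5, bucket 5 nonempty -> append to chain.
Insert 725: h=5, bucket 5 nonempty -> append to chain.
Final buckets:
0: -
1: 571 -> 883
2: 908
3: -
4: 574
5: 989 -> 245 -> 725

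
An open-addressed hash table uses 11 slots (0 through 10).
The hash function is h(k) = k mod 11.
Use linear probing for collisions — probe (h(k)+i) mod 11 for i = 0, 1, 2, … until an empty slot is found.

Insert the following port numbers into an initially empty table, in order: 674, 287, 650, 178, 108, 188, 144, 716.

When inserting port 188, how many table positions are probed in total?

5

Insert 674: h=3, slot 3 empty → index 3.
Insert 287: h=1, slot 1 empty → index 1.
Insert 650: h=1, slot 1 occupied → index 2.
Insert 178: h=2, slots 2,3 occupied → index 4.
Insert 108: h=9, slot 9 empty → index 9.
Insert 188: h=1, slots 1,2,3,4 occupied → index 5.
Insert 144: h=1, slots 1,2,3,4,5 occupied → index 6.
Insert 716: h=1, slots 1,2,3,4,5,6 occupied → index 7.
Table: [., 287, 650, 674, 178, 188, 144, 716, ., 108, .]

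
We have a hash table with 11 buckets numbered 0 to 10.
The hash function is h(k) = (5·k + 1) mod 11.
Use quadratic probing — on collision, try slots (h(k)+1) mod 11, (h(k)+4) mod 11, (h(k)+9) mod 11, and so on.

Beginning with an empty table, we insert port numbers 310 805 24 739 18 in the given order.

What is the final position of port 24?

310 hashes to 0; slot 0 is free → place at 0.
805 hashes to 0; 0 taken → place at 1.
24 hashes to 0; 0,1 taken → place at 4.
739 hashes to 0; 0,1,4 taken → place at 9.
18 hashes to 3; slot 3 is free → place at 3.
Table: [310, 805, ., 18, 24, ., ., ., ., 739, .]

4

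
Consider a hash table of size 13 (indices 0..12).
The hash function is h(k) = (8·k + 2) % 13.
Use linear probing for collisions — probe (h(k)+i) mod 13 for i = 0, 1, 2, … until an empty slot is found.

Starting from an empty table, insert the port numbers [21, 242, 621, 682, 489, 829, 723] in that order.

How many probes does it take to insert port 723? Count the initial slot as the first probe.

21: h=1 -> slot 1
242: h=1, probe 1,2 -> slot 2
621: h=4 -> slot 4
682: h=11 -> slot 11
489: h=1, probe 1,2,3 -> slot 3
829: h=4, probe 4,5 -> slot 5
723: h=1, probe 1,2,3,4,5,6 -> slot 6
Table: [—, 21, 242, 489, 621, 829, 723, —, —, —, —, 682, —]

6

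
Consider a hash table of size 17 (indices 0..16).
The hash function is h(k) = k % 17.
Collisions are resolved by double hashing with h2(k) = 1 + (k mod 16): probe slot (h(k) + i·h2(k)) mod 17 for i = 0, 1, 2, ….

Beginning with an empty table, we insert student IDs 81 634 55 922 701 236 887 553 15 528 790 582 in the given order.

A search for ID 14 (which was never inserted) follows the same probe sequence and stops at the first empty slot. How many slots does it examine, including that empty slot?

Insert 81: h=13, slot 13 empty => index 13.
Insert 634: h=5, slot 5 empty => index 5.
Insert 55: h=4, slot 4 empty => index 4.
Insert 922: h=4, h2=11, slot 4 occupied => index 15.
Insert 701: h=4, h2=14, slot 4 occupied => index 1.
Insert 236: h=15, h2=13, slot 15 occupied => index 11.
Insert 887: h=3, slot 3 empty => index 3.
Insert 553: h=9, slot 9 empty => index 9.
Insert 15: h=15, h2=16, slot 15 occupied => index 14.
Insert 528: h=1, h2=1, slot 1 occupied => index 2.
Insert 790: h=8, slot 8 empty => index 8.
Insert 582: h=4, h2=7, slots 4,11,1,8,15,5 occupied => index 12.
Table: [_, 701, 528, 887, 55, 634, _, _, 790, 553, _, 236, 582, 81, 15, 922, _]
Lookup 14: h=14, h2=15, probe 14,12,10 → slot 10 empty, not found.

3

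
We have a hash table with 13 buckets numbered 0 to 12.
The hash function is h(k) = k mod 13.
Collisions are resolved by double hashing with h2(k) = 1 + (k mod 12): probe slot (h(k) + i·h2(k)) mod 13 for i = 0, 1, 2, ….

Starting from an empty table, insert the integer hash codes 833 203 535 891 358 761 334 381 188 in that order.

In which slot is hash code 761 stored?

Insert 833: h=1, slot 1 empty → index 1.
Insert 203: h=8, slot 8 empty → index 8.
Insert 535: h=2, slot 2 empty → index 2.
Insert 891: h=7, slot 7 empty → index 7.
Insert 358: h=7, h2=11, slot 7 occupied → index 5.
Insert 761: h=7, h2=6, slot 7 occupied → index 0.
Insert 334: h=9, slot 9 empty → index 9.
Insert 381: h=4, slot 4 empty → index 4.
Insert 188: h=6, slot 6 empty → index 6.
Table: [761, 833, 535, —, 381, 358, 188, 891, 203, 334, —, —, —]

0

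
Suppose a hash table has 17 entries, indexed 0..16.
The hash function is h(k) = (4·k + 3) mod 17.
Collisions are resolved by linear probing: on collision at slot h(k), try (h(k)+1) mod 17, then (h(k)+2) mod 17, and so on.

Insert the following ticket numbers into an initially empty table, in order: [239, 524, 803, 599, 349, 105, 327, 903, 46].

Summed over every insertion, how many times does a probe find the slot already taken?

Insert 239: h=7, slot 7 empty => index 7.
Insert 524: h=8, slot 8 empty => index 8.
Insert 803: h=2, slot 2 empty => index 2.
Insert 599: h=2, slot 2 occupied => index 3.
Insert 349: h=5, slot 5 empty => index 5.
Insert 105: h=15, slot 15 empty => index 15.
Insert 327: h=2, slots 2,3 occupied => index 4.
Insert 903: h=11, slot 11 empty => index 11.
Insert 46: h=0, slot 0 empty => index 0.
Table: [46, _, 803, 599, 327, 349, _, 239, 524, _, _, 903, _, _, _, 105, _]

3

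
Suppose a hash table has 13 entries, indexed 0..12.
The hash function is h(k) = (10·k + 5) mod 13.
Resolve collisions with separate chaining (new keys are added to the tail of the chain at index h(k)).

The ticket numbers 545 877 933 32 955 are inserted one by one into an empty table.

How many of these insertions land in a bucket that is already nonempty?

2

Insert 545: h=8, bucket 8 empty → new chain.
Insert 877: h=0, bucket 0 empty → new chain.
Insert 933: h=1, bucket 1 empty → new chain.
Insert 32: h=0, bucket 0 nonempty → append to chain.
Insert 955: h=0, bucket 0 nonempty → append to chain.
Final buckets:
0: 877 -> 32 -> 955
1: 933
2: .
3: .
4: .
5: .
6: .
7: .
8: 545
9: .
10: .
11: .
12: .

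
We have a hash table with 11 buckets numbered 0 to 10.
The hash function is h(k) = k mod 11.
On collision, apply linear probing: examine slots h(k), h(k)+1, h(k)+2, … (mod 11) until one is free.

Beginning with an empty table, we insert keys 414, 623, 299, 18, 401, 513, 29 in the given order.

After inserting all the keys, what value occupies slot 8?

623

414: h=7 => slot 7
623: h=7, probe 7,8 => slot 8
299: h=2 => slot 2
18: h=7, probe 7,8,9 => slot 9
401: h=5 => slot 5
513: h=7, probe 7,8,9,10 => slot 10
29: h=7, probe 7,8,9,10,0 => slot 0
Table: [29, -, 299, -, -, 401, -, 414, 623, 18, 513]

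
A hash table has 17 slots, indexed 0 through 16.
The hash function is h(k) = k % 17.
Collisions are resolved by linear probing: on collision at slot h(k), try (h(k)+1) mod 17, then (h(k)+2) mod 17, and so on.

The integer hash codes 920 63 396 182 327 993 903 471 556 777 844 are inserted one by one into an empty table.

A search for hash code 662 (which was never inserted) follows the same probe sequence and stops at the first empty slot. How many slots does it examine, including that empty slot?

Insert 920: h=2, slot 2 empty → index 2.
Insert 63: h=12, slot 12 empty → index 12.
Insert 396: h=5, slot 5 empty → index 5.
Insert 182: h=12, slot 12 occupied → index 13.
Insert 327: h=4, slot 4 empty → index 4.
Insert 993: h=7, slot 7 empty → index 7.
Insert 903: h=2, slot 2 occupied → index 3.
Insert 471: h=12, slots 12,13 occupied → index 14.
Insert 556: h=12, slots 12,13,14 occupied → index 15.
Insert 777: h=12, slots 12,13,14,15 occupied → index 16.
Insert 844: h=11, slot 11 empty → index 11.
Table: [-, -, 920, 903, 327, 396, -, 993, -, -, -, 844, 63, 182, 471, 556, 777]
Lookup 662: h=16, probe 16,0 → slot 0 empty, not found.

2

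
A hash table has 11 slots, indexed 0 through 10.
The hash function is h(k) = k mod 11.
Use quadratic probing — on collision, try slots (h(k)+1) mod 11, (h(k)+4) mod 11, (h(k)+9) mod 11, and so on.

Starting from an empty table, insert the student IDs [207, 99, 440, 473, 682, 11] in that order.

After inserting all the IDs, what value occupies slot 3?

11

207: h=9 => slot 9
99: h=0 => slot 0
440: h=0, probe 0,1 => slot 1
473: h=0, probe 0,1,4 => slot 4
682: h=0, probe 0,1,4,9,5 => slot 5
11: h=0, probe 0,1,4,9,5,3 => slot 3
Table: [99, 440, -, 11, 473, 682, -, -, -, 207, -]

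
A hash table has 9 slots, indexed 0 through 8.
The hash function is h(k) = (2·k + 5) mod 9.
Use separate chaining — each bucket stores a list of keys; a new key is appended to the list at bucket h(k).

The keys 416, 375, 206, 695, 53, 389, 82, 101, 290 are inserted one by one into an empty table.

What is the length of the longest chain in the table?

5

416 -> bucket 0
375 -> bucket 8
206 -> bucket 3
695 -> bucket 0 (collision)
53 -> bucket 3 (collision)
389 -> bucket 0 (collision)
82 -> bucket 7
101 -> bucket 0 (collision)
290 -> bucket 0 (collision)
Final buckets:
0: 416 -> 695 -> 389 -> 101 -> 290
1: -
2: -
3: 206 -> 53
4: -
5: -
6: -
7: 82
8: 375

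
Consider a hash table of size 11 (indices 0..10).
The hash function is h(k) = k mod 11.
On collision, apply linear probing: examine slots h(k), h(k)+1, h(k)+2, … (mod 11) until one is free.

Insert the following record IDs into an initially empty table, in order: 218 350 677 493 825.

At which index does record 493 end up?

218 hashes to 9; slot 9 is free → place at 9.
350 hashes to 9; 9 taken → place at 10.
677 hashes to 6; slot 6 is free → place at 6.
493 hashes to 9; 9,10 taken → place at 0.
825 hashes to 0; 0 taken → place at 1.
Table: [493, 825, _, _, _, _, 677, _, _, 218, 350]

0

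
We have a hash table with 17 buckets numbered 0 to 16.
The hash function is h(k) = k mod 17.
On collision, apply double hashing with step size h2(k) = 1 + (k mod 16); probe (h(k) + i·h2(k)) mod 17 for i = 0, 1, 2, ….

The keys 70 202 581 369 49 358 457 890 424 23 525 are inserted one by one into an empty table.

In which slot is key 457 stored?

8

70 hashes to 2; slot 2 is free -> place at 2.
202 hashes to 15; slot 15 is free -> place at 15.
581 hashes to 3; slot 3 is free -> place at 3.
369 hashes to 12; slot 12 is free -> place at 12.
49 hashes to 15, h2=2; 15 taken -> place at 0.
358 hashes to 1; slot 1 is free -> place at 1.
457 hashes to 15, h2=10; 15 taken -> place at 8.
890 hashes to 6; slot 6 is free -> place at 6.
424 hashes to 16; slot 16 is free -> place at 16.
23 hashes to 6, h2=8; 6 taken -> place at 14.
525 hashes to 15, h2=14; 15,12 taken -> place at 9.
Table: [49, 358, 70, 581, ∅, ∅, 890, ∅, 457, 525, ∅, ∅, 369, ∅, 23, 202, 424]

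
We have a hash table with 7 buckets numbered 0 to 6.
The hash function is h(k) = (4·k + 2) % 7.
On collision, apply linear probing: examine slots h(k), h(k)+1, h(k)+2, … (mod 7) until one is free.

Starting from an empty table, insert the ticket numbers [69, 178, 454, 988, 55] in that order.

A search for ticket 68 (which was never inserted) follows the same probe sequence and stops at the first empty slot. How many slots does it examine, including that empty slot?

69: h=5 -> slot 5
178: h=0 -> slot 0
454: h=5, probe 5,6 -> slot 6
988: h=6, probe 6,0,1 -> slot 1
55: h=5, probe 5,6,0,1,2 -> slot 2
Table: [178, 988, 55, —, —, 69, 454]
Lookup 68: h=1, probe 1,2,3 → slot 3 empty, not found.

3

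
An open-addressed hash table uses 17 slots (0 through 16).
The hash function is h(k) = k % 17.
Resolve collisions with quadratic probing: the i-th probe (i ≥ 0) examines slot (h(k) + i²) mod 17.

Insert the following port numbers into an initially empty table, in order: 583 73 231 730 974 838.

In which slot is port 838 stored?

14

583: h=5 => slot 5
73: h=5, probe 5,6 => slot 6
231: h=10 => slot 10
730: h=16 => slot 16
974: h=5, probe 5,6,9 => slot 9
838: h=5, probe 5,6,9,14 => slot 14
Table: [—, —, —, —, —, 583, 73, —, —, 974, 231, —, —, —, 838, —, 730]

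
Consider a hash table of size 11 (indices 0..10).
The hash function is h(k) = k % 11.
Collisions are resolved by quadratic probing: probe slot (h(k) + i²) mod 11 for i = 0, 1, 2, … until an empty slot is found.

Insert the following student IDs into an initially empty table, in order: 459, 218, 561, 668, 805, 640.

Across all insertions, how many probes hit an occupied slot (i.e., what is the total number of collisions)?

3

459 hashes to 8; slot 8 is free => place at 8.
218 hashes to 9; slot 9 is free => place at 9.
561 hashes to 0; slot 0 is free => place at 0.
668 hashes to 8; 8,9 taken => place at 1.
805 hashes to 2; slot 2 is free => place at 2.
640 hashes to 2; 2 taken => place at 3.
Table: [561, 668, 805, 640, -, -, -, -, 459, 218, -]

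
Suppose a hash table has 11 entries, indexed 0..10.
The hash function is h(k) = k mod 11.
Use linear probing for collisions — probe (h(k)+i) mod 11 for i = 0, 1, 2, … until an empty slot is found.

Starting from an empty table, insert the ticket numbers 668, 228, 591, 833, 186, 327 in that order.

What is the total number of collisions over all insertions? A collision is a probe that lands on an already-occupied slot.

13

Insert 668: h=8, slot 8 empty => index 8.
Insert 228: h=8, slot 8 occupied => index 9.
Insert 591: h=8, slots 8,9 occupied => index 10.
Insert 833: h=8, slots 8,9,10 occupied => index 0.
Insert 186: h=10, slots 10,0 occupied => index 1.
Insert 327: h=8, slots 8,9,10,0,1 occupied => index 2.
Table: [833, 186, 327, ∅, ∅, ∅, ∅, ∅, 668, 228, 591]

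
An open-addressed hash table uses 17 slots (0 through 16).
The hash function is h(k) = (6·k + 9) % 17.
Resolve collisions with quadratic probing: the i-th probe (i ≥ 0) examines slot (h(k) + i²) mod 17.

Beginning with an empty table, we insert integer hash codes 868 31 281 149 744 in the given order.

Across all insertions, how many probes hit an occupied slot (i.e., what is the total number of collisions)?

868 hashes to 15; slot 15 is free -> place at 15.
31 hashes to 8; slot 8 is free -> place at 8.
281 hashes to 12; slot 12 is free -> place at 12.
149 hashes to 2; slot 2 is free -> place at 2.
744 hashes to 2; 2 taken -> place at 3.
Table: [., ., 149, 744, ., ., ., ., 31, ., ., ., 281, ., ., 868, .]

1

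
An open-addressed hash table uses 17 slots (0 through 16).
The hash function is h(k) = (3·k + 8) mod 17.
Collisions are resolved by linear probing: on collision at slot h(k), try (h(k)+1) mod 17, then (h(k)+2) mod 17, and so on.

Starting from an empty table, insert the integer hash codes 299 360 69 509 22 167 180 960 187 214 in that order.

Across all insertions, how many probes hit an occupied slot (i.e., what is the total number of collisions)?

8

299 hashes to 4; slot 4 is free -> place at 4.
360 hashes to 0; slot 0 is free -> place at 0.
69 hashes to 11; slot 11 is free -> place at 11.
509 hashes to 5; slot 5 is free -> place at 5.
22 hashes to 6; slot 6 is free -> place at 6.
167 hashes to 16; slot 16 is free -> place at 16.
180 hashes to 4; 4,5,6 taken -> place at 7.
960 hashes to 15; slot 15 is free -> place at 15.
187 hashes to 8; slot 8 is free -> place at 8.
214 hashes to 4; 4,5,6,7,8 taken -> place at 9.
Table: [360, _, _, _, 299, 509, 22, 180, 187, 214, _, 69, _, _, _, 960, 167]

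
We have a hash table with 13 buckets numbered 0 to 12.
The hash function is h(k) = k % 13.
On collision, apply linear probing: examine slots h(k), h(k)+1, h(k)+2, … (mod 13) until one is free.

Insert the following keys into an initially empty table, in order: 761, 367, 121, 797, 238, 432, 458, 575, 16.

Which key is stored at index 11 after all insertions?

761 hashes to 7; slot 7 is free -> place at 7.
367 hashes to 3; slot 3 is free -> place at 3.
121 hashes to 4; slot 4 is free -> place at 4.
797 hashes to 4; 4 taken -> place at 5.
238 hashes to 4; 4,5 taken -> place at 6.
432 hashes to 3; 3,4,5,6,7 taken -> place at 8.
458 hashes to 3; 3,4,5,6,7,8 taken -> place at 9.
575 hashes to 3; 3,4,5,6,7,8,9 taken -> place at 10.
16 hashes to 3; 3,4,5,6,7,8,9,10 taken -> place at 11.
Table: [., ., ., 367, 121, 797, 238, 761, 432, 458, 575, 16, .]

16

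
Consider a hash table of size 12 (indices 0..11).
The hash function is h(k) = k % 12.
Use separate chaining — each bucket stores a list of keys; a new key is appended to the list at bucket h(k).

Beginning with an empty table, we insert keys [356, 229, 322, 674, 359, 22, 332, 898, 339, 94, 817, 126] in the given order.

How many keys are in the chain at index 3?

Insert 356: h=8, bucket 8 empty → new chain.
Insert 229: h=1, bucket 1 empty → new chain.
Insert 322: h=10, bucket 10 empty → new chain.
Insert 674: h=2, bucket 2 empty → new chain.
Insert 359: h=11, bucket 11 empty → new chain.
Insert 22: h=10, bucket 10 nonempty → append to chain.
Insert 332: h=8, bucket 8 nonempty → append to chain.
Insert 898: h=10, bucket 10 nonempty → append to chain.
Insert 339: h=3, bucket 3 empty → new chain.
Insert 94: h=10, bucket 10 nonempty → append to chain.
Insert 817: h=1, bucket 1 nonempty → append to chain.
Insert 126: h=6, bucket 6 empty → new chain.
Final buckets:
0: —
1: 229 -> 817
2: 674
3: 339
4: —
5: —
6: 126
7: —
8: 356 -> 332
9: —
10: 322 -> 22 -> 898 -> 94
11: 359

1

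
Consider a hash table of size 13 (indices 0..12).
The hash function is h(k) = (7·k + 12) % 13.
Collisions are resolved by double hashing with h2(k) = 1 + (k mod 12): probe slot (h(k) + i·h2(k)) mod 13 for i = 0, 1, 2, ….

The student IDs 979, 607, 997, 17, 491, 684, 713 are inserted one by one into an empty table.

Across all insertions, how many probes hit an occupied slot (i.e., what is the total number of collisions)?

2

979 hashes to 1; slot 1 is free -> place at 1.
607 hashes to 10; slot 10 is free -> place at 10.
997 hashes to 10, h2=2; 10 taken -> place at 12.
17 hashes to 1, h2=6; 1 taken -> place at 7.
491 hashes to 4; slot 4 is free -> place at 4.
684 hashes to 3; slot 3 is free -> place at 3.
713 hashes to 11; slot 11 is free -> place at 11.
Table: [∅, 979, ∅, 684, 491, ∅, ∅, 17, ∅, ∅, 607, 713, 997]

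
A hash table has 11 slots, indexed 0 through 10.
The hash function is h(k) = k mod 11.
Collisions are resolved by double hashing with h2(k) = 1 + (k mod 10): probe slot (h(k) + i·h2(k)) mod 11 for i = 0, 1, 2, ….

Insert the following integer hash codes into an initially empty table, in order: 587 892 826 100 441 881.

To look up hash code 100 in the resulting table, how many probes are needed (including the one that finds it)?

2

Insert 587: h=4, slot 4 empty → index 4.
Insert 892: h=1, slot 1 empty → index 1.
Insert 826: h=1, h2=7, slot 1 occupied → index 8.
Insert 100: h=1, h2=1, slot 1 occupied → index 2.
Insert 441: h=1, h2=2, slot 1 occupied → index 3.
Insert 881: h=1, h2=2, slots 1,3 occupied → index 5.
Table: [∅, 892, 100, 441, 587, 881, ∅, ∅, 826, ∅, ∅]
Lookup 100: h=1, h2=1, probe 1,2 → found at 2.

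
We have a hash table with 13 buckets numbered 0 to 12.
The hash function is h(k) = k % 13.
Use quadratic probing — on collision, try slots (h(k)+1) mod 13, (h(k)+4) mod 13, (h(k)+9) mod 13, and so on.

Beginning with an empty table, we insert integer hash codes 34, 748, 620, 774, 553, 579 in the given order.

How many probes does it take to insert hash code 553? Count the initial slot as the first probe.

4

34 hashes to 8; slot 8 is free => place at 8.
748 hashes to 7; slot 7 is free => place at 7.
620 hashes to 9; slot 9 is free => place at 9.
774 hashes to 7; 7,8 taken => place at 11.
553 hashes to 7; 7,8,11 taken => place at 3.
579 hashes to 7; 7,8,11,3 taken => place at 10.
Table: [-, -, -, 553, -, -, -, 748, 34, 620, 579, 774, -]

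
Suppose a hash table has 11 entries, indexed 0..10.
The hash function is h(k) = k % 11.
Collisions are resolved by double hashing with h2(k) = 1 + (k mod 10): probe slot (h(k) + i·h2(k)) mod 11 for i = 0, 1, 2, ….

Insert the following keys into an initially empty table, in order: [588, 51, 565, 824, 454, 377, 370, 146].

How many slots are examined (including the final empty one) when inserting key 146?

3

588 hashes to 5; slot 5 is free → place at 5.
51 hashes to 7; slot 7 is free → place at 7.
565 hashes to 4; slot 4 is free → place at 4.
824 hashes to 10; slot 10 is free → place at 10.
454 hashes to 3; slot 3 is free → place at 3.
377 hashes to 3, h2=8; 3 taken → place at 0.
370 hashes to 7, h2=1; 7 taken → place at 8.
146 hashes to 3, h2=7; 3,10 taken → place at 6.
Table: [377, -, -, 454, 565, 588, 146, 51, 370, -, 824]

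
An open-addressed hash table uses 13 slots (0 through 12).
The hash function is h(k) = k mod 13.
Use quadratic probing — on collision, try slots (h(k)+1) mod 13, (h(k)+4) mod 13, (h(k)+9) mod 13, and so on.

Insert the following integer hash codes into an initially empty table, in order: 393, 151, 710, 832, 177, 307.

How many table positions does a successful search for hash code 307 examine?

4

Insert 393: h=3, slot 3 empty => index 3.
Insert 151: h=8, slot 8 empty => index 8.
Insert 710: h=8, slot 8 occupied => index 9.
Insert 832: h=0, slot 0 empty => index 0.
Insert 177: h=8, slots 8,9 occupied => index 12.
Insert 307: h=8, slots 8,9,12 occupied => index 4.
Table: [832, ., ., 393, 307, ., ., ., 151, 710, ., ., 177]
Lookup 307: h=8, probe 8,9,12,4 → found at 4.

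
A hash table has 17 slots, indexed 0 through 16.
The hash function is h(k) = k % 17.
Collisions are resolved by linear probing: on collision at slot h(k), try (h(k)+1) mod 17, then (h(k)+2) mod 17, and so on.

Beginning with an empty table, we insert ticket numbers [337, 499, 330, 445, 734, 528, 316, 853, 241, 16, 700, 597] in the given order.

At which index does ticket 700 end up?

9

337: h=14 → slot 14
499: h=6 → slot 6
330: h=7 → slot 7
445: h=3 → slot 3
734: h=3, probe 3,4 → slot 4
528: h=1 → slot 1
316: h=10 → slot 10
853: h=3, probe 3,4,5 → slot 5
241: h=3, probe 3,4,5,6,7,8 → slot 8
16: h=16 → slot 16
700: h=3, probe 3,4,5,6,7,8,9 → slot 9
597: h=2 → slot 2
Table: [∅, 528, 597, 445, 734, 853, 499, 330, 241, 700, 316, ∅, ∅, ∅, 337, ∅, 16]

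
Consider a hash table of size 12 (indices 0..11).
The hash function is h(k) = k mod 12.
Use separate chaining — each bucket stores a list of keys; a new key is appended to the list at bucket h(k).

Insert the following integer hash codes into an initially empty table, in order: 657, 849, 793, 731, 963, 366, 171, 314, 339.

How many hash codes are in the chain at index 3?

3

Insert 657: h=9, bucket 9 empty → new chain.
Insert 849: h=9, bucket 9 nonempty → append to chain.
Insert 793: h=1, bucket 1 empty → new chain.
Insert 731: h=11, bucket 11 empty → new chain.
Insert 963: h=3, bucket 3 empty → new chain.
Insert 366: h=6, bucket 6 empty → new chain.
Insert 171: h=3, bucket 3 nonempty → append to chain.
Insert 314: h=2, bucket 2 empty → new chain.
Insert 339: h=3, bucket 3 nonempty → append to chain.
Final buckets:
0: .
1: 793
2: 314
3: 963 -> 171 -> 339
4: .
5: .
6: 366
7: .
8: .
9: 657 -> 849
10: .
11: 731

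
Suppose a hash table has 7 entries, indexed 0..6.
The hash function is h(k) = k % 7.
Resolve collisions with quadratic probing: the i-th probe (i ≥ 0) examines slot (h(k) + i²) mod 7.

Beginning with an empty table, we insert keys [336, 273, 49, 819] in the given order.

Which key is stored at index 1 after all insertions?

273

Insert 336: h=0, slot 0 empty -> index 0.
Insert 273: h=0, slot 0 occupied -> index 1.
Insert 49: h=0, slots 0,1 occupied -> index 4.
Insert 819: h=0, slots 0,1,4 occupied -> index 2.
Table: [336, 273, 819, ∅, 49, ∅, ∅]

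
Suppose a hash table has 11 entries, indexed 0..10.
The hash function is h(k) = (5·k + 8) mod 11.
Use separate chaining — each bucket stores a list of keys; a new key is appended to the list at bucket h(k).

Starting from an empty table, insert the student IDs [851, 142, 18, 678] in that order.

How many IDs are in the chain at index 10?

2

851 -> bucket 6
142 -> bucket 3
18 -> bucket 10
678 -> bucket 10 (collision)
Final buckets:
0: ∅
1: ∅
2: ∅
3: 142
4: ∅
5: ∅
6: 851
7: ∅
8: ∅
9: ∅
10: 18 -> 678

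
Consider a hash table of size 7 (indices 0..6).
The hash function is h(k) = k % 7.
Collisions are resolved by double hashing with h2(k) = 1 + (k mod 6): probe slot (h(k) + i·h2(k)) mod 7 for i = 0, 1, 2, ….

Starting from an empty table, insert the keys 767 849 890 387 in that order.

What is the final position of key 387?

767: h=4 → slot 4
849: h=2 → slot 2
890: h=1 → slot 1
387: h=2, h2=4, probe 2,6 → slot 6
Table: [—, 890, 849, —, 767, —, 387]

6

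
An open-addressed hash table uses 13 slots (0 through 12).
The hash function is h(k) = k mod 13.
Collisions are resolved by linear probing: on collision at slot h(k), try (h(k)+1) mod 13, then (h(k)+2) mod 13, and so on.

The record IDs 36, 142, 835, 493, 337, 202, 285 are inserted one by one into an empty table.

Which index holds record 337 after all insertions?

36: h=10 -> slot 10
142: h=12 -> slot 12
835: h=3 -> slot 3
493: h=12, probe 12,0 -> slot 0
337: h=12, probe 12,0,1 -> slot 1
202: h=7 -> slot 7
285: h=12, probe 12,0,1,2 -> slot 2
Table: [493, 337, 285, 835, -, -, -, 202, -, -, 36, -, 142]

1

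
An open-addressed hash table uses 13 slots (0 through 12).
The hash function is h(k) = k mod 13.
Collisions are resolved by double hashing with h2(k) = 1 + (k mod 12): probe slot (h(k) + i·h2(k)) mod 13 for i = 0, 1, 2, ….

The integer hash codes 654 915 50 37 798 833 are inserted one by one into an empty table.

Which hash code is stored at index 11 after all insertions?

Insert 654: h=4, slot 4 empty -> index 4.
Insert 915: h=5, slot 5 empty -> index 5.
Insert 50: h=11, slot 11 empty -> index 11.
Insert 37: h=11, h2=2, slot 11 occupied -> index 0.
Insert 798: h=5, h2=7, slot 5 occupied -> index 12.
Insert 833: h=1, slot 1 empty -> index 1.
Table: [37, 833, _, _, 654, 915, _, _, _, _, _, 50, 798]

50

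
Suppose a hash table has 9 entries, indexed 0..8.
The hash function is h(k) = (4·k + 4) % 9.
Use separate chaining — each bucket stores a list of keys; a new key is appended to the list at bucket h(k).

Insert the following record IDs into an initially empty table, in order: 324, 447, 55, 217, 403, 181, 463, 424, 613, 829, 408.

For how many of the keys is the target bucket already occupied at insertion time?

324 → bucket 4
447 → bucket 1
55 → bucket 8
217 → bucket 8 (collision)
403 → bucket 5
181 → bucket 8 (collision)
463 → bucket 2
424 → bucket 8 (collision)
613 → bucket 8 (collision)
829 → bucket 8 (collision)
408 → bucket 7
Final buckets:
0: —
1: 447
2: 463
3: —
4: 324
5: 403
6: —
7: 408
8: 55 -> 217 -> 181 -> 424 -> 613 -> 829

5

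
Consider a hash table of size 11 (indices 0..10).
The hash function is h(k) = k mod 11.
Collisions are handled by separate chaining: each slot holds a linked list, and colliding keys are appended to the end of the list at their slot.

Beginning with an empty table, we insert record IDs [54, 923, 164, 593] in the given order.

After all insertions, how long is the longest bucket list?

4

Insert 54: h=10, bucket 10 empty -> new chain.
Insert 923: h=10, bucket 10 nonempty -> append to chain.
Insert 164: h=10, bucket 10 nonempty -> append to chain.
Insert 593: h=10, bucket 10 nonempty -> append to chain.
Final buckets:
0: —
1: —
2: —
3: —
4: —
5: —
6: —
7: —
8: —
9: —
10: 54 -> 923 -> 164 -> 593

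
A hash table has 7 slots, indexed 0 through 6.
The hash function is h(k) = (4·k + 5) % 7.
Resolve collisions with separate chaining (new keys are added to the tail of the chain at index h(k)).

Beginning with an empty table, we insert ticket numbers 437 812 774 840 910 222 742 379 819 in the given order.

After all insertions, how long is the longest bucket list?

5

437 -> bucket 3
812 -> bucket 5
774 -> bucket 0
840 -> bucket 5 (collision)
910 -> bucket 5 (collision)
222 -> bucket 4
742 -> bucket 5 (collision)
379 -> bucket 2
819 -> bucket 5 (collision)
Final buckets:
0: 774
1: -
2: 379
3: 437
4: 222
5: 812 -> 840 -> 910 -> 742 -> 819
6: -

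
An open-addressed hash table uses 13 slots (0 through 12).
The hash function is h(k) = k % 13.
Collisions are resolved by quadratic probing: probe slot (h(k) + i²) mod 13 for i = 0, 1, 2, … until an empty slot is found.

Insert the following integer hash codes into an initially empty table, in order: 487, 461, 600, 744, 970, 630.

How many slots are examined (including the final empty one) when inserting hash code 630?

3

487: h=6 -> slot 6
461: h=6, probe 6,7 -> slot 7
600: h=2 -> slot 2
744: h=3 -> slot 3
970: h=8 -> slot 8
630: h=6, probe 6,7,10 -> slot 10
Table: [∅, ∅, 600, 744, ∅, ∅, 487, 461, 970, ∅, 630, ∅, ∅]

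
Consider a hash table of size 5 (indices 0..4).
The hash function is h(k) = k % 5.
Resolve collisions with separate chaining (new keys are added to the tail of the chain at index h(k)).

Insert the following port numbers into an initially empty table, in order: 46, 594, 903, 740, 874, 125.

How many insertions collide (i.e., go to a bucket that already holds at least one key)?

2

46 → bucket 1
594 → bucket 4
903 → bucket 3
740 → bucket 0
874 → bucket 4 (collision)
125 → bucket 0 (collision)
Final buckets:
0: 740 -> 125
1: 46
2: .
3: 903
4: 594 -> 874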